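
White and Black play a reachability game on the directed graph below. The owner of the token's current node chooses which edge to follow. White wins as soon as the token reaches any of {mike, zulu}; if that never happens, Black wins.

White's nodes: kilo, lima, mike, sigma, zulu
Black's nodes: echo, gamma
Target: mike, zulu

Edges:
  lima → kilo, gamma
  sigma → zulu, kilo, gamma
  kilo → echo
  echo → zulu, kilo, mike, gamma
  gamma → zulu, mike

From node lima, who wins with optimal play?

White

A0 = {mike, zulu}
A1: add {gamma, sigma} — sigma (White) has sigma→zulu; gamma (Black): all of {zulu, mike} already in.
A2: add {lima} — lima (White) has lima→gamma.
A3 = A2; e.g. kilo (White) has no edge into A2. Fixed point.
lima ∈ A2, so White can force the target.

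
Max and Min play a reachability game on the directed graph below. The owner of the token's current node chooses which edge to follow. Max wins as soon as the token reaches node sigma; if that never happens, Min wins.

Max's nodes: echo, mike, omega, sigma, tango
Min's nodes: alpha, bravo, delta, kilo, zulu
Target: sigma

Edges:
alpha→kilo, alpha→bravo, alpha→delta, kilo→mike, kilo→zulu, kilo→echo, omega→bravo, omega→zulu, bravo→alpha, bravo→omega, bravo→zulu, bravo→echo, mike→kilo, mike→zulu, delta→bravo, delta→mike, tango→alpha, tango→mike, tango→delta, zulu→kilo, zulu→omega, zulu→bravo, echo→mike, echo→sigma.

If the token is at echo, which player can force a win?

A0 = {sigma}
A1: add {echo} — echo (Max) has echo→sigma.
A2 = A1; e.g. alpha (Min) can still go to kilo. Fixed point.
echo ∈ A1, so Max can force the target.

Max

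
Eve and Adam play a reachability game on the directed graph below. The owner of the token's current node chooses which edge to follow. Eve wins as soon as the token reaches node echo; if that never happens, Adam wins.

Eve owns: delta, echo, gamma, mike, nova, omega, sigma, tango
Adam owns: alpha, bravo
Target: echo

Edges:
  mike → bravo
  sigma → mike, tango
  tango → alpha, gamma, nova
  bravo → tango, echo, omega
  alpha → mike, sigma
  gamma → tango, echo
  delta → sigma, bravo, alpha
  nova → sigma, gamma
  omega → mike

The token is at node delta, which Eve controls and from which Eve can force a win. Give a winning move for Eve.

sigma

A0 = {echo}
A1: add {gamma} — gamma (Eve) has gamma→echo.
A2: add {nova, tango} — tango (Eve) has tango→gamma; nova (Eve) has nova→gamma.
A3: add {sigma} — sigma (Eve) has sigma→tango.
A4: add {delta} — delta (Eve) has delta→sigma.
A5 = A4; e.g. mike (Eve) has no edge into A4. Fixed point.
From delta, successor sigma is in the attractor (rank 3); the other successors alpha, bravo are not.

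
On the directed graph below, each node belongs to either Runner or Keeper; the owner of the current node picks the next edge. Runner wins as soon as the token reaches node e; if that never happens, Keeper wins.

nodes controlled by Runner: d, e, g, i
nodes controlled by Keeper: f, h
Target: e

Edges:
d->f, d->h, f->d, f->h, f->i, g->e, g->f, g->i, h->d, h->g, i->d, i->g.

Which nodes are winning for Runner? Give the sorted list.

A0 = {e}
A1: add {g} — g (Runner) has g→e.
A2: add {i} — i (Runner) has i→g.
A3 = A2; e.g. d (Runner) has no edge into A2. Fixed point.
Runner's winning region = {e, g, i}.

e, g, i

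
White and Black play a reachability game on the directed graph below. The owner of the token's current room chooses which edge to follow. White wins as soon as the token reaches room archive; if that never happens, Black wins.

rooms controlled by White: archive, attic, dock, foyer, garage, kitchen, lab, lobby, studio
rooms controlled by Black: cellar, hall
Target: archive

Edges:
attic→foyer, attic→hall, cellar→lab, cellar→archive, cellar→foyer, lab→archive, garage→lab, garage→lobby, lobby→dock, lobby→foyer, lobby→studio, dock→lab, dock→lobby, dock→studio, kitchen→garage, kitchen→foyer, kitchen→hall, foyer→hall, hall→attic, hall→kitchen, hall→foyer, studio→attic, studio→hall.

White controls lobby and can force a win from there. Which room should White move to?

A0 = {archive}
A1: add {lab} — lab (White) has lab→archive.
A2: add {dock, garage} — garage (White) has garage→lab; dock (White) has dock→lab.
A3: add {kitchen, lobby} — lobby (White) has lobby→dock; kitchen (White) has kitchen→garage.
A4 = A3; e.g. attic (White) has no edge into A3. Fixed point.
From lobby, successor dock is in the attractor (rank 2); the other successors foyer, studio are not.

dock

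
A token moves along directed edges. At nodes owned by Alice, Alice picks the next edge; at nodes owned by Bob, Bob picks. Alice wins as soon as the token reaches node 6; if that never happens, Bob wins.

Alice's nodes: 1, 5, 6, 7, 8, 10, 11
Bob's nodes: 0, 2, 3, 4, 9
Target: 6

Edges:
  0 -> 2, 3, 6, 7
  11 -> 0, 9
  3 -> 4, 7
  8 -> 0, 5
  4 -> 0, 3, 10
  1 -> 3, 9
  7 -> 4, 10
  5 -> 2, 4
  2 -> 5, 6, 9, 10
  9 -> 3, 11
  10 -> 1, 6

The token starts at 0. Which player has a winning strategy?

A0 = {6}
A1: add {10} — 10 (Alice) has 10→6.
A2: add {7} — 7 (Alice) has 7→10.
A3 = A2; e.g. 0 (Bob) can still go to 2. Fixed point.
0 never enters the attractor, so Bob can avoid the target forever.

Bob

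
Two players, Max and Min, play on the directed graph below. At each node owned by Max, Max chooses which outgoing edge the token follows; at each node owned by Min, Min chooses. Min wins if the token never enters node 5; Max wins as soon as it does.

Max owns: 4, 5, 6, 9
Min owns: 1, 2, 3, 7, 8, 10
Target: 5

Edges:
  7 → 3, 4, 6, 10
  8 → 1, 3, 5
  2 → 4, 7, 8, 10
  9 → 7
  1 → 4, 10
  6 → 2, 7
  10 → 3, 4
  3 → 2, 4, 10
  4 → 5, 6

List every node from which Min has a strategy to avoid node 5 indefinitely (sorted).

A0 = {5}
A1: add {4} — 4 (Max) has 4→5.
A2 = A1; e.g. 1 (Min) can still go to 10. Fixed point.
Max's attractor = {4, 5}; Min avoids the target exactly from the complement.

1, 2, 3, 6, 7, 8, 9, 10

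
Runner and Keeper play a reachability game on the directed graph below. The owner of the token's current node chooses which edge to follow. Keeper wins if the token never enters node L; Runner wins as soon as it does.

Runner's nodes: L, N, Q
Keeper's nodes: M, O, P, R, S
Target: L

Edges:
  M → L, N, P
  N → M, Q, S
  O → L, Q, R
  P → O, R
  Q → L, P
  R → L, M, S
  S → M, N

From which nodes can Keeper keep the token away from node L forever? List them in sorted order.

M, O, P, R, S

A0 = {L}
A1: add {Q} — Q (Runner) has Q→L.
A2: add {N} — N (Runner) has N→Q.
A3 = A2; e.g. M (Keeper) can still go to P. Fixed point.
Runner's attractor = {L, N, Q}; Keeper avoids the target exactly from the complement.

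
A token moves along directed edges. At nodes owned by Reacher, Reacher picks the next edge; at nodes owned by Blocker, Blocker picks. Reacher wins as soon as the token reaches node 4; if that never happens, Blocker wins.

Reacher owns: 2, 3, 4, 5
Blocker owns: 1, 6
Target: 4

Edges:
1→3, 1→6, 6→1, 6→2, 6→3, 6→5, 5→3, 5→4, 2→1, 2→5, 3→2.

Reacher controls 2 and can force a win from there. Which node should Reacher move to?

A0 = {4}
A1: add {5} — 5 (Reacher) has 5→4.
A2: add {2} — 2 (Reacher) has 2→5.
A3: add {3} — 3 (Reacher) has 3→2.
A4 = A3; e.g. 1 (Blocker) can still go to 6. Fixed point.
From 2, successor 5 is in the attractor (rank 1); the other successor 1 is not.

5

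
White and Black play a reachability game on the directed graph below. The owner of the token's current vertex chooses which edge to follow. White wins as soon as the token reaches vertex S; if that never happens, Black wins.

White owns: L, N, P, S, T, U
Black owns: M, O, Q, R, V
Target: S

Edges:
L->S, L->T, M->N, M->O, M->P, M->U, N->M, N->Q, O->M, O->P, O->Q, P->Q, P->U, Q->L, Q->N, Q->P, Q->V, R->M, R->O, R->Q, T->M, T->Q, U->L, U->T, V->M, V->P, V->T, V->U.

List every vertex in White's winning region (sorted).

L, P, S, U

A0 = {S}
A1: add {L} — L (White) has L→S.
A2: add {U} — U (White) has U→L.
A3: add {P} — P (White) has P→U.
A4 = A3; e.g. M (Black) can still go to N. Fixed point.
White's winning region = {L, P, S, U}.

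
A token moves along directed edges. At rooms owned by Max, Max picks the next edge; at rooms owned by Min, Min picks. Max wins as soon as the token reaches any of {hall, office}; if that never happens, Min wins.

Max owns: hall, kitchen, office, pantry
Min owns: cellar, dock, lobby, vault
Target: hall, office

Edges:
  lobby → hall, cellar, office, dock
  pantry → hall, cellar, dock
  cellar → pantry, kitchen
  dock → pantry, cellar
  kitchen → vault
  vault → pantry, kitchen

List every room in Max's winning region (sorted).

A0 = {hall, office}
A1: add {pantry} — pantry (Max) has pantry→hall.
A2 = A1; e.g. lobby (Min) can still go to cellar. Fixed point.
Max's winning region = {hall, office, pantry}.

hall, office, pantry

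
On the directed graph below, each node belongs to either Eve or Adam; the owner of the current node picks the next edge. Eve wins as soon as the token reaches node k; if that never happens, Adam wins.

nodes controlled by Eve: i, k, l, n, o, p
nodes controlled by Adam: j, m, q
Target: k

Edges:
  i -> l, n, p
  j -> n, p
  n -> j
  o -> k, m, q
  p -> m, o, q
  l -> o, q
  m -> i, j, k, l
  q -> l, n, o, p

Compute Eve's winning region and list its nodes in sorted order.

A0 = {k}
A1: add {o} — o (Eve) has o→k.
A2: add {l, p} — l (Eve) has l→o; p (Eve) has p→o.
A3: add {i} — i (Eve) has i→l.
A4 = A3; e.g. j (Adam) can still go to n. Fixed point.
Eve's winning region = {i, k, l, o, p}.

i, k, l, o, p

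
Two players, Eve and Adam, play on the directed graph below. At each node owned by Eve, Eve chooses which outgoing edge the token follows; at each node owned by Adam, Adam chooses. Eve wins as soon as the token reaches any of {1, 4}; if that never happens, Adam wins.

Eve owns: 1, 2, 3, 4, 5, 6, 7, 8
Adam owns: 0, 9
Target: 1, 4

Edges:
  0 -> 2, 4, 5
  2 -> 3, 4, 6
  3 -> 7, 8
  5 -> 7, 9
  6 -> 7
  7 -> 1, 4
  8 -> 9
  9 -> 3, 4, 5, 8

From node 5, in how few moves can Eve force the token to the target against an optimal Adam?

2

A0 = {1, 4}
A1: add {2, 7} — 2 (Eve) has 2→4; 7 (Eve) has 7→1.
A2: add {3, 5, 6} — 3 (Eve) has 3→7; 5 (Eve) has 5→7; 6 (Eve) has 6→7.
5 enters the attractor at level 2, so Eve can force the target in 2 moves from there.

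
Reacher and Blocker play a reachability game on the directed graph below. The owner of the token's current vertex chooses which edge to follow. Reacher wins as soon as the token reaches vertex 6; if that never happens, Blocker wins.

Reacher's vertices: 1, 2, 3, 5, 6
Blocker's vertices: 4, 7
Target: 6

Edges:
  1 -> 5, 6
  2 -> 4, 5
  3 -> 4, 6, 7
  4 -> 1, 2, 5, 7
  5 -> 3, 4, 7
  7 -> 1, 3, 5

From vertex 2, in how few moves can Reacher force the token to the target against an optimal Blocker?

A0 = {6}
A1: add {1, 3} — 1 (Reacher) has 1→6; 3 (Reacher) has 3→6.
A2: add {5} — 5 (Reacher) has 5→3.
A3: add {2, 7} — 2 (Reacher) has 2→5; 7 (Blocker): all of {1, 3, 5} already in.
2 enters the attractor at level 3, so Reacher can force the target in 3 moves from there.

3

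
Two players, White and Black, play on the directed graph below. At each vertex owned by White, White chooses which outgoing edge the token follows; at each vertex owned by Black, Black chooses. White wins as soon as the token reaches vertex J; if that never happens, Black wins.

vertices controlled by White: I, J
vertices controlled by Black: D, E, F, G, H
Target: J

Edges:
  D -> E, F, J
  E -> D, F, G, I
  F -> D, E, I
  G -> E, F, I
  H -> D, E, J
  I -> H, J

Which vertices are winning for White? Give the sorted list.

A0 = {J}
A1: add {I} — I (White) has I→J.
A2 = A1; e.g. D (Black) can still go to E. Fixed point.
White's winning region = {I, J}.

I, J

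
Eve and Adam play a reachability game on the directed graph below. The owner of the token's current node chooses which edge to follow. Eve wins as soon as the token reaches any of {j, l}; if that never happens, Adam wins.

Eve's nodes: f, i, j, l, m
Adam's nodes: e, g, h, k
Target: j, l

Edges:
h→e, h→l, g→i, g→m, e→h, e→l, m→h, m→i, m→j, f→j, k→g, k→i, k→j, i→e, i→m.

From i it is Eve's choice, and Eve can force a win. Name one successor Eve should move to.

A0 = {j, l}
A1: add {f, m} — f (Eve) has f→j; m (Eve) has m→j.
A2: add {i} — i (Eve) has i→m.
A3: add {g} — g (Adam): all of {i, m} already in.
A4: add {k} — k (Adam): all of {g, i, j} already in.
A5 = A4; e.g. e (Adam) can still go to h. Fixed point.
From i, successor m is in the attractor (rank 1); the other successor e is not.

m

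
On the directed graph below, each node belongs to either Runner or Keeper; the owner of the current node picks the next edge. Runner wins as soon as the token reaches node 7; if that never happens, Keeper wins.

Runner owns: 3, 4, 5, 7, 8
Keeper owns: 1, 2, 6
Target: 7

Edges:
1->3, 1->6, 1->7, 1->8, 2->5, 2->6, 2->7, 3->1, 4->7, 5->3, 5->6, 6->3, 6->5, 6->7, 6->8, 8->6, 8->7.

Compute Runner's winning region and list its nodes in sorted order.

4, 7, 8

A0 = {7}
A1: add {4, 8} — 4 (Runner) has 4→7; 8 (Runner) has 8→7.
A2 = A1; e.g. 1 (Keeper) can still go to 3. Fixed point.
Runner's winning region = {4, 7, 8}.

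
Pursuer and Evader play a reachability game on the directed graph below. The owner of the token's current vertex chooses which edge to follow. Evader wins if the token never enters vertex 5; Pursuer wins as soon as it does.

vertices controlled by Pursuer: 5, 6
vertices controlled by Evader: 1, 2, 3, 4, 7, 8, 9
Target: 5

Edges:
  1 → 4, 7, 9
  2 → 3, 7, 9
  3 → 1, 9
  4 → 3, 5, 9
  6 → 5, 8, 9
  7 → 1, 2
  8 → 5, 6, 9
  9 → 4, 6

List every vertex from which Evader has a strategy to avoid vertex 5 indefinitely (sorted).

A0 = {5}
A1: add {6} — 6 (Pursuer) has 6→5.
A2 = A1; e.g. 1 (Evader) can still go to 4. Fixed point.
Pursuer's attractor = {5, 6}; Evader avoids the target exactly from the complement.

1, 2, 3, 4, 7, 8, 9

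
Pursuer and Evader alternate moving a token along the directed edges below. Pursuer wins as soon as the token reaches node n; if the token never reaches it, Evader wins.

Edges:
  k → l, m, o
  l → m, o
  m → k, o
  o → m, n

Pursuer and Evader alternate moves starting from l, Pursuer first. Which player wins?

Track states (vertex, player-to-move).
A0 = {(n,Pursuer), (n,Evader)}
A1: add {(o,Pursuer)}.
A2 = A1; e.g. (k,Pursuer) stays out. (l,Pursuer) never enters ⇒ Evader avoids the target.

Evader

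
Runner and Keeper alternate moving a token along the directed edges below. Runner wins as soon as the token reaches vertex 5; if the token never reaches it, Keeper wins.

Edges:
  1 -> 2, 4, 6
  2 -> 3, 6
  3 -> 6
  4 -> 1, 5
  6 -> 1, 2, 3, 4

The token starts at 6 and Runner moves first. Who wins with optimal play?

Track states (vertex, player-to-move).
A0 = {(5,Runner), (5,Keeper)}
A1: add {(4,Runner)}.
A2 = A1; e.g. (1,Runner) stays out. (6,Runner) never enters ⇒ Keeper avoids the target.

Keeper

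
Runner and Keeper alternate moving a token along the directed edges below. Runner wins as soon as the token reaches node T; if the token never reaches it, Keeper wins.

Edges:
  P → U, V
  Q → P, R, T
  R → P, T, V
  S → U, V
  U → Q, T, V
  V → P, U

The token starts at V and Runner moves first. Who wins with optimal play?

Keeper

Track states (vertex, player-to-move).
A0 = {(T,Runner), (T,Keeper)}
A1: add {(Q,Runner), (R,Runner), (U,Runner)}.
A2 = A1; e.g. (P,Runner) stays out. (V,Runner) never enters ⇒ Keeper avoids the target.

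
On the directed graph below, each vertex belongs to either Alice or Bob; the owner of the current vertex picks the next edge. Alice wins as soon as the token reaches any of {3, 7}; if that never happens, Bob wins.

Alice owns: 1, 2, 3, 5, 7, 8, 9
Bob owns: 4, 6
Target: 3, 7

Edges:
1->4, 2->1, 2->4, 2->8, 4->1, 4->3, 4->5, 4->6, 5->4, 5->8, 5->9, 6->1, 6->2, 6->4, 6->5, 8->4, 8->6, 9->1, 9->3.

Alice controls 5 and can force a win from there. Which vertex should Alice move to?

A0 = {3, 7}
A1: add {9} — 9 (Alice) has 9→3.
A2: add {5} — 5 (Alice) has 5→9.
A3 = A2; e.g. 1 (Alice) has no edge into A2. Fixed point.
From 5, successor 9 is in the attractor (rank 1); the other successors 4, 8 are not.

9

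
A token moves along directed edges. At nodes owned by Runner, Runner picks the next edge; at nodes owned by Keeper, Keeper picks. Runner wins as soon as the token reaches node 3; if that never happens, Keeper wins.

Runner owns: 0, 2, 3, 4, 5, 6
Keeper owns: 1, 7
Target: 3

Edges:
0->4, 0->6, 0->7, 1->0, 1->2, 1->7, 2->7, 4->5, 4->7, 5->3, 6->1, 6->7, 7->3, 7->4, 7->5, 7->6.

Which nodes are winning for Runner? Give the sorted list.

0, 3, 4, 5

A0 = {3}
A1: add {5} — 5 (Runner) has 5→3.
A2: add {4} — 4 (Runner) has 4→5.
A3: add {0} — 0 (Runner) has 0→4.
A4 = A3; e.g. 1 (Keeper) can still go to 2. Fixed point.
Runner's winning region = {0, 3, 4, 5}.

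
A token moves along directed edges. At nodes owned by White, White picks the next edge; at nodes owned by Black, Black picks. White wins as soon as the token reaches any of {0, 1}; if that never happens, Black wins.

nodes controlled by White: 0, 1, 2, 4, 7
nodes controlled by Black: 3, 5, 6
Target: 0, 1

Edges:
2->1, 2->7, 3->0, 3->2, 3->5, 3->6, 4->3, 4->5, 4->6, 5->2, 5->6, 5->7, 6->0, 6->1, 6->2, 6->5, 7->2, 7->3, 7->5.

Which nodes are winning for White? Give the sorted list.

0, 1, 2, 7

A0 = {0, 1}
A1: add {2} — 2 (White) has 2→1.
A2: add {7} — 7 (White) has 7→2.
A3 = A2; e.g. 3 (Black) can still go to 5. Fixed point.
White's winning region = {0, 1, 2, 7}.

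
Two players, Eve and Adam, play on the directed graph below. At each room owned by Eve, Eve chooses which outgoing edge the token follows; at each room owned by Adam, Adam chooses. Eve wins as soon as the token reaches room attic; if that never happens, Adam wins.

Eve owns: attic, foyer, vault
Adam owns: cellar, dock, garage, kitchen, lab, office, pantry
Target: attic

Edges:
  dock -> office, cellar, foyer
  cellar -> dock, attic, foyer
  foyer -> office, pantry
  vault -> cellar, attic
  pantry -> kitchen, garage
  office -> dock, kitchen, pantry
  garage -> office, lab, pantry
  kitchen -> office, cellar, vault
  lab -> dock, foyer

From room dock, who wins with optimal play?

A0 = {attic}
A1: add {vault} — vault (Eve) has vault→attic.
A2 = A1; e.g. dock (Adam) can still go to office. Fixed point.
dock never enters the attractor, so Adam can avoid the target forever.

Adam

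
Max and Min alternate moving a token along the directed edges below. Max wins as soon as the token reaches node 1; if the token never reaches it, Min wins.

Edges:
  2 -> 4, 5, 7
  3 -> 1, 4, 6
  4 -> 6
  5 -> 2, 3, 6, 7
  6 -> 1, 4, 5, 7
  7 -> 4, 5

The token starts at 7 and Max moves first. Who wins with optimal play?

Max

Track states (vertex, player-to-move).
A0 = {(1,Max), (1,Min)}
A1: add {(3,Max), (6,Max)}.
A2: add {(4,Min)}.
A3: add {(2,Max), (7,Max)}.
(7,Max) ∈ A3 ⇒ Max forces the target.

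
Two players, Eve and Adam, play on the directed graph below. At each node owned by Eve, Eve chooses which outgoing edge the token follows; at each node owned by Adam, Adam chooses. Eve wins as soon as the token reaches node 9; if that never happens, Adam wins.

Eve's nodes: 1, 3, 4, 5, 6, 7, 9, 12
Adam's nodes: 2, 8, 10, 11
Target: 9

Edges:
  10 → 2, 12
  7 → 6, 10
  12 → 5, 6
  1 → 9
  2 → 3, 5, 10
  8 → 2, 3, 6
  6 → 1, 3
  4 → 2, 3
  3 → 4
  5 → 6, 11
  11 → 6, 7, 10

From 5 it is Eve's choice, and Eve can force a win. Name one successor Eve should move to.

6

A0 = {9}
A1: add {1} — 1 (Eve) has 1→9.
A2: add {6} — 6 (Eve) has 6→1.
A3: add {5, 7, 12} — 5 (Eve) has 5→6; 7 (Eve) has 7→6; 12 (Eve) has 12→6.
A4 = A3; e.g. 2 (Adam) can still go to 3. Fixed point.
From 5, successor 6 is in the attractor (rank 2); the other successor 11 is not.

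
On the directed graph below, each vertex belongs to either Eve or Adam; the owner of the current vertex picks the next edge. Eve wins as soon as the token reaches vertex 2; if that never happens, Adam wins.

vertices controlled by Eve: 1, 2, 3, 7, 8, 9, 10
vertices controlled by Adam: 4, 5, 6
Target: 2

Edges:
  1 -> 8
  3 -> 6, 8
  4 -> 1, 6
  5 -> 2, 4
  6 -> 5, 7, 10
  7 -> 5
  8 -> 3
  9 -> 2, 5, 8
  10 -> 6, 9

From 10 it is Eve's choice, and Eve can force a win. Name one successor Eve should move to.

A0 = {2}
A1: add {9} — 9 (Eve) has 9→2.
A2: add {10} — 10 (Eve) has 10→9.
A3 = A2; e.g. 1 (Eve) has no edge into A2. Fixed point.
From 10, successor 9 is in the attractor (rank 1); the other successor 6 is not.

9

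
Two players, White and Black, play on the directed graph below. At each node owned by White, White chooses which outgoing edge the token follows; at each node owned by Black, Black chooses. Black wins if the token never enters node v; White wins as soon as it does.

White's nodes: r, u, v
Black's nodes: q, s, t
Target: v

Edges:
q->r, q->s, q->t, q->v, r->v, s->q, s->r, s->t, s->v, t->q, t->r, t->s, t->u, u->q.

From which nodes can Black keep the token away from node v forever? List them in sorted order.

q, s, t, u

A0 = {v}
A1: add {r} — r (White) has r→v.
A2 = A1; e.g. q (Black) can still go to s. Fixed point.
White's attractor = {r, v}; Black avoids the target exactly from the complement.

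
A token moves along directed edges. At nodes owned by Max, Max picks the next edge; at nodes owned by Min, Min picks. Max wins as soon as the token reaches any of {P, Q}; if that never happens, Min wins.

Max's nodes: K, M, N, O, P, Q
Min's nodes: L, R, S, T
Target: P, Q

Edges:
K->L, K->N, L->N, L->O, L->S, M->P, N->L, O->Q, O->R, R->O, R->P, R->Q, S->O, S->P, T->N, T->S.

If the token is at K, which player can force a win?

A0 = {P, Q}
A1: add {M, O} — M (Max) has M→P; O (Max) has O→Q.
A2: add {R, S} — R (Min): all of {O, P, Q} already in; S (Min): all of {O, P} already in.
A3 = A2; e.g. K (Max) has no edge into A2. Fixed point.
K never enters the attractor, so Min can avoid the target forever.

Min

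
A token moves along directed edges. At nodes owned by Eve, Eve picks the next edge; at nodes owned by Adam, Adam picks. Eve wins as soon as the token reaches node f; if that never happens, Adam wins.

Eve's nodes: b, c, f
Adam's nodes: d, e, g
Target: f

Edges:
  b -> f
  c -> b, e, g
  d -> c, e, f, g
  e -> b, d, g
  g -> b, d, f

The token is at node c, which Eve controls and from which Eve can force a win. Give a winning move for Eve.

A0 = {f}
A1: add {b} — b (Eve) has b→f.
A2: add {c} — c (Eve) has c→b.
A3 = A2; e.g. d (Adam) can still go to e. Fixed point.
From c, successor b is in the attractor (rank 1); the other successors e, g are not.

b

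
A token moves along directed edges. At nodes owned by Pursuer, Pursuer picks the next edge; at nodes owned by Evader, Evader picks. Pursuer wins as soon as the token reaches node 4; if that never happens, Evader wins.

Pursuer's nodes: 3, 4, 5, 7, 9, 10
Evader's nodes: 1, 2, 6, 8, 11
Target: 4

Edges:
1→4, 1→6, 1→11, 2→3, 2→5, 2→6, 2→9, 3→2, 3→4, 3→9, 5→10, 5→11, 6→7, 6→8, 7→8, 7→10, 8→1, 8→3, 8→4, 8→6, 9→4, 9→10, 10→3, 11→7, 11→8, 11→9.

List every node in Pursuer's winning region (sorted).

3, 4, 5, 7, 9, 10

A0 = {4}
A1: add {3, 9} — 3 (Pursuer) has 3→4; 9 (Pursuer) has 9→4.
A2: add {10} — 10 (Pursuer) has 10→3.
A3: add {5, 7} — 5 (Pursuer) has 5→10; 7 (Pursuer) has 7→10.
A4 = A3; e.g. 1 (Evader) can still go to 6. Fixed point.
Pursuer's winning region = {3, 4, 5, 7, 9, 10}.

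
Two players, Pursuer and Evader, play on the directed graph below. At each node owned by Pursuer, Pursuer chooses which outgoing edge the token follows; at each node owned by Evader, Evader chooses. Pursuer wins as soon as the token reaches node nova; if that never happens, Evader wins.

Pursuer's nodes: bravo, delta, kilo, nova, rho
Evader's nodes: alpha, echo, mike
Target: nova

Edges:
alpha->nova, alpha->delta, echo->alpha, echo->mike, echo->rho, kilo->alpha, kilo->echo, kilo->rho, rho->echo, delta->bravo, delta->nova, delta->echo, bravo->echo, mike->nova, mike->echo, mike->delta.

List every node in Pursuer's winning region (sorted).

alpha, delta, kilo, nova

A0 = {nova}
A1: add {delta} — delta (Pursuer) has delta→nova.
A2: add {alpha} — alpha (Evader): all of {nova, delta} already in.
A3: add {kilo} — kilo (Pursuer) has kilo→alpha.
A4 = A3; e.g. mike (Evader) can still go to echo. Fixed point.
Pursuer's winning region = {alpha, delta, kilo, nova}.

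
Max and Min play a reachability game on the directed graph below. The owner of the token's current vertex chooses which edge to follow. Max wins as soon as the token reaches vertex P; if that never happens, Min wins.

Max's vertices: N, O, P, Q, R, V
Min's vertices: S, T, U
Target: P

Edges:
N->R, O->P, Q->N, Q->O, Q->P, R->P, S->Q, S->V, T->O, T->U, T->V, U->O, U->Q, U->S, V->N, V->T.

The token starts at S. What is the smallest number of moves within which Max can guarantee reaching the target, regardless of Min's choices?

4

A0 = {P}
A1: add {O, Q, R} — O (Max) has O→P; Q (Max) has Q→P; R (Max) has R→P.
A2: add {N} — N (Max) has N→R.
A3: add {V} — V (Max) has V→N.
A4: add {S} — S (Min): all of {Q, V} already in.
S enters the attractor at level 4, so Max can force the target in 4 moves from there.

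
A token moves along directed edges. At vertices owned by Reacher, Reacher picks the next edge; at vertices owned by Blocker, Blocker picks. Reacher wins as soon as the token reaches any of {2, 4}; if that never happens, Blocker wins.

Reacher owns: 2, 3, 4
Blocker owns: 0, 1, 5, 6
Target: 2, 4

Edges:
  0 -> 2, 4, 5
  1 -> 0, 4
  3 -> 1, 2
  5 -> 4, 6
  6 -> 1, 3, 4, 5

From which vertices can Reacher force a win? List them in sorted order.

2, 3, 4

A0 = {2, 4}
A1: add {3} — 3 (Reacher) has 3→2.
A2 = A1; e.g. 0 (Blocker) can still go to 5. Fixed point.
Reacher's winning region = {2, 3, 4}.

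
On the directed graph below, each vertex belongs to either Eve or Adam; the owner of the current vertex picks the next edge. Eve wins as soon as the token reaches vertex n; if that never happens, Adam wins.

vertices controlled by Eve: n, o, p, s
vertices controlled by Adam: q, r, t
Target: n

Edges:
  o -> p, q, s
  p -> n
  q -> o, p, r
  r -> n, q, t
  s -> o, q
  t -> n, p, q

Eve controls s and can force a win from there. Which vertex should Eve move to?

A0 = {n}
A1: add {p} — p (Eve) has p→n.
A2: add {o} — o (Eve) has o→p.
A3: add {s} — s (Eve) has s→o.
A4 = A3; e.g. q (Adam) can still go to r. Fixed point.
From s, successor o is in the attractor (rank 2); the other successor q is not.

o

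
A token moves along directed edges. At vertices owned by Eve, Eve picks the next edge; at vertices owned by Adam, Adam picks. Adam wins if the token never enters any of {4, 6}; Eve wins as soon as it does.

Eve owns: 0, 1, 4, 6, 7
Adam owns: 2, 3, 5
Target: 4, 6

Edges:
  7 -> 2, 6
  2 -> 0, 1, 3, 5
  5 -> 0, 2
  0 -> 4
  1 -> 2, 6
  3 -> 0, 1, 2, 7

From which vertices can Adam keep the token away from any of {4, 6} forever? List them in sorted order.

A0 = {4, 6}
A1: add {0, 1, 7} — 0 (Eve) has 0→4; 1 (Eve) has 1→6; 7 (Eve) has 7→6.
A2 = A1; e.g. 2 (Adam) can still go to 3. Fixed point.
Eve's attractor = {0, 1, 4, 6, 7}; Adam avoids the target exactly from the complement.

2, 3, 5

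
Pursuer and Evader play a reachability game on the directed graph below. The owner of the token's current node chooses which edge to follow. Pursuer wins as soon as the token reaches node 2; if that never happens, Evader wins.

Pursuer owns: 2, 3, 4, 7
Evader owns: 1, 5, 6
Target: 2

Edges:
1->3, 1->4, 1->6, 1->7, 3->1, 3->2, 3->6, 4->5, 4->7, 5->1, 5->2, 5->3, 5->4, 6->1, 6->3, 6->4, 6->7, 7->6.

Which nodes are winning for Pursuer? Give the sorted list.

A0 = {2}
A1: add {3} — 3 (Pursuer) has 3→2.
A2 = A1; e.g. 1 (Evader) can still go to 4. Fixed point.
Pursuer's winning region = {2, 3}.

2, 3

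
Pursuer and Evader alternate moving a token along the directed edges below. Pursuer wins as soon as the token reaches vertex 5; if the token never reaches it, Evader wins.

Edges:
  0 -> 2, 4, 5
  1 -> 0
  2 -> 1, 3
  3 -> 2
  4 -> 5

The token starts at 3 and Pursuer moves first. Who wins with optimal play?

Evader

Track states (vertex, player-to-move).
A0 = {(5,Pursuer), (5,Evader)}
A1: add {(0,Pursuer), (4,Pursuer), (4,Evader)}.
A2: add {(1,Evader)}.
A3: add {(2,Pursuer)}.
A4: add {(0,Evader), (3,Evader)}.
A5: add {(1,Pursuer)}.
A6 = A5; e.g. (2,Evader) stays out. (3,Pursuer) never enters ⇒ Evader avoids the target.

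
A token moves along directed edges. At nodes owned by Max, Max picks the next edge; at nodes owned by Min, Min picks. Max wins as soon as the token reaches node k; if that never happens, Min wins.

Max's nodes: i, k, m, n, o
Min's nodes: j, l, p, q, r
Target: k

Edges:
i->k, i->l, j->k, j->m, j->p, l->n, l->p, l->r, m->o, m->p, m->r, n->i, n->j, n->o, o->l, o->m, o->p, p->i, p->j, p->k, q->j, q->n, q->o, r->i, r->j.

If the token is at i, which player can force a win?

A0 = {k}
A1: add {i} — i (Max) has i→k.
i ∈ A1, so Max can force the target.

Max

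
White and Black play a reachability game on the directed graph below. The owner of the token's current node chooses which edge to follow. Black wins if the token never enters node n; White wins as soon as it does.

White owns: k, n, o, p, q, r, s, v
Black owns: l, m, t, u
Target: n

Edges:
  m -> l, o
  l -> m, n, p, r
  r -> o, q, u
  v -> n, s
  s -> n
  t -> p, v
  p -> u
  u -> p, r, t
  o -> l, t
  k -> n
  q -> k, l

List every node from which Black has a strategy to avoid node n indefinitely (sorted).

A0 = {n}
A1: add {k, s, v} — k (White) has k→n; s (White) has s→n; v (White) has v→n.
A2: add {q} — q (White) has q→k.
A3: add {r} — r (White) has r→q.
A4 = A3; e.g. l (Black) can still go to m. Fixed point.
White's attractor = {k, n, q, r, s, v}; Black avoids the target exactly from the complement.

l, m, o, p, t, u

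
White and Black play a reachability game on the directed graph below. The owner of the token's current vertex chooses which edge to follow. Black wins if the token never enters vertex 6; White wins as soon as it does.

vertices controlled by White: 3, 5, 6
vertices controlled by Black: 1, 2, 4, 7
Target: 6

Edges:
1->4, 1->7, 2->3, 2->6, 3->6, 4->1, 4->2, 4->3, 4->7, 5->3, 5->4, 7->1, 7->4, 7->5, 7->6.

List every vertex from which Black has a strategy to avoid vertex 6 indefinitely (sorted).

1, 4, 7

A0 = {6}
A1: add {3} — 3 (White) has 3→6.
A2: add {2, 5} — 2 (Black): all of {3, 6} already in; 5 (White) has 5→3.
A3 = A2; e.g. 1 (Black) can still go to 4. Fixed point.
White's attractor = {2, 3, 5, 6}; Black avoids the target exactly from the complement.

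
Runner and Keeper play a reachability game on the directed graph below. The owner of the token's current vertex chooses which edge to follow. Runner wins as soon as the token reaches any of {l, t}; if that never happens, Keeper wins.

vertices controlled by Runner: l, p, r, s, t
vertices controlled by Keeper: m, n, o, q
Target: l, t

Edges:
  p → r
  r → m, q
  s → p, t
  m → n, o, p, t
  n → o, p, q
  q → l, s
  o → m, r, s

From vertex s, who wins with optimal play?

Runner

A0 = {l, t}
A1: add {s} — s (Runner) has s→t.
s ∈ A1, so Runner can force the target.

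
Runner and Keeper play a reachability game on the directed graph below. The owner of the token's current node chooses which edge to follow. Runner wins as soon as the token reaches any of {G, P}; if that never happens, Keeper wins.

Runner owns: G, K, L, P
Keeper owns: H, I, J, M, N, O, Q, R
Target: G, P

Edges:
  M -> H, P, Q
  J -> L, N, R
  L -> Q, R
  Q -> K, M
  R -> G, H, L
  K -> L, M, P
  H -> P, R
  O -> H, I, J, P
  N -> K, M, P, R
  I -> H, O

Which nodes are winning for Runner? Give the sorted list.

G, K, P

A0 = {G, P}
A1: add {K} — K (Runner) has K→P.
A2 = A1; e.g. H (Keeper) can still go to R. Fixed point.
Runner's winning region = {G, K, P}.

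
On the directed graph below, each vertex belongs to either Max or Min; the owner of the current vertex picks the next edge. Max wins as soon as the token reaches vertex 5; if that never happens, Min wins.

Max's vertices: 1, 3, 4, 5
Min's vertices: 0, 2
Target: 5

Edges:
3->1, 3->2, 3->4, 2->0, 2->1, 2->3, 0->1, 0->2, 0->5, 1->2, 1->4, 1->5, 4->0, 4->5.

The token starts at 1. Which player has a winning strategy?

A0 = {5}
A1: add {1, 4} — 1 (Max) has 1→5; 4 (Max) has 4→5.
1 ∈ A1, so Max can force the target.

Max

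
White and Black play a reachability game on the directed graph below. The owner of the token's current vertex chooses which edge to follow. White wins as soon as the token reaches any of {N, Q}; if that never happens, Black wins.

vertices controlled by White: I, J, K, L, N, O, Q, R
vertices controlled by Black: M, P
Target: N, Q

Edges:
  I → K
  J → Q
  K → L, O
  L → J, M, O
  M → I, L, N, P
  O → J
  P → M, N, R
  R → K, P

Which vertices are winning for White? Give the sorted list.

A0 = {N, Q}
A1: add {J} — J (White) has J→Q.
A2: add {L, O} — L (White) has L→J; O (White) has O→J.
A3: add {K} — K (White) has K→L.
A4: add {I, R} — I (White) has I→K; R (White) has R→K.
A5 = A4; e.g. M (Black) can still go to P. Fixed point.
White's winning region = {I, J, K, L, N, O, Q, R}.

I, J, K, L, N, O, Q, R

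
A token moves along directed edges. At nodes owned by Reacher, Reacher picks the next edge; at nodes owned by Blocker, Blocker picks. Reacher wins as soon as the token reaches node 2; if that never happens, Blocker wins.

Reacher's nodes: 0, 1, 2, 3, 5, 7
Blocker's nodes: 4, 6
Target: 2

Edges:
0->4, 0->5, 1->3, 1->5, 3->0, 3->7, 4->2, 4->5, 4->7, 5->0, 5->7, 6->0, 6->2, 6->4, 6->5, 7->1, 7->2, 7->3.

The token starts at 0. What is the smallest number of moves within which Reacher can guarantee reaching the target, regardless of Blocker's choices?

A0 = {2}
A1: add {7} — 7 (Reacher) has 7→2.
A2: add {3, 5} — 3 (Reacher) has 3→7; 5 (Reacher) has 5→7.
A3: add {0, 1, 4} — 0 (Reacher) has 0→5; 1 (Reacher) has 1→3; 4 (Blocker): all of {2, 5, 7} already in.
0 enters the attractor at level 3, so Reacher can force the target in 3 moves from there.

3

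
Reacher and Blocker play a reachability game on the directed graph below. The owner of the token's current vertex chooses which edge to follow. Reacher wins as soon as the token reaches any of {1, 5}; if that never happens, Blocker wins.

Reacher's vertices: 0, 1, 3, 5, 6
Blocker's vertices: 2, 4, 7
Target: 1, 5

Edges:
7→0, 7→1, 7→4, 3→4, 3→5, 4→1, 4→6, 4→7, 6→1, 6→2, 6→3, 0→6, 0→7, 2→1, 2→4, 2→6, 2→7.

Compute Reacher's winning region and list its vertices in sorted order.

0, 1, 3, 5, 6

A0 = {1, 5}
A1: add {3, 6} — 3 (Reacher) has 3→5; 6 (Reacher) has 6→1.
A2: add {0} — 0 (Reacher) has 0→6.
A3 = A2; e.g. 2 (Blocker) can still go to 4. Fixed point.
Reacher's winning region = {0, 1, 3, 5, 6}.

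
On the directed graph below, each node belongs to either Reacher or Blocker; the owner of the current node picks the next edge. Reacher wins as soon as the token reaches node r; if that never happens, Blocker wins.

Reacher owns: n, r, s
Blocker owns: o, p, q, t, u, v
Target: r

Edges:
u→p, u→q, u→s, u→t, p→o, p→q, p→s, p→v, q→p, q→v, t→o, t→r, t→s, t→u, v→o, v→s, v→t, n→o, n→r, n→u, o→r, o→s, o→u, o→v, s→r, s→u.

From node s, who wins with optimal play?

Reacher

A0 = {r}
A1: add {n, s} — n (Reacher) has n→r; s (Reacher) has s→r.
A2 = A1; e.g. o (Blocker) can still go to u. Fixed point.
s ∈ A1, so Reacher can force the target.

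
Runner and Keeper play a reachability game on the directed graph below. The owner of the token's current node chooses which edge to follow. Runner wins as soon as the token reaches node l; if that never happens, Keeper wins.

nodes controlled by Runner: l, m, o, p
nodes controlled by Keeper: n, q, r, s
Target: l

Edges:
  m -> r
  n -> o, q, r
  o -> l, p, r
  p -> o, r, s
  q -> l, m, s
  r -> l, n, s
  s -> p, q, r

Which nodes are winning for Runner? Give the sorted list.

A0 = {l}
A1: add {o} — o (Runner) has o→l.
A2: add {p} — p (Runner) has p→o.
A3 = A2; e.g. m (Runner) has no edge into A2. Fixed point.
Runner's winning region = {l, o, p}.

l, o, p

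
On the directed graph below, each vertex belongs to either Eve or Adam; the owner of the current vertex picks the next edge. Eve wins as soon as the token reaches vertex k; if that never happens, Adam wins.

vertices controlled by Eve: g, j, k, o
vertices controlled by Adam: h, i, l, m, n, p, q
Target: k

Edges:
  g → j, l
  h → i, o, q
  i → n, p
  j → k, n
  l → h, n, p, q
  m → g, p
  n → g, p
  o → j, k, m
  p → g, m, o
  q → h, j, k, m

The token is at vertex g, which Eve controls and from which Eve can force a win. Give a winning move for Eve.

j

A0 = {k}
A1: add {j, o} — j (Eve) has j→k; o (Eve) has o→k.
A2: add {g} — g (Eve) has g→j.
A3 = A2; e.g. h (Adam) can still go to i. Fixed point.
From g, successor j is in the attractor (rank 1); the other successor l is not.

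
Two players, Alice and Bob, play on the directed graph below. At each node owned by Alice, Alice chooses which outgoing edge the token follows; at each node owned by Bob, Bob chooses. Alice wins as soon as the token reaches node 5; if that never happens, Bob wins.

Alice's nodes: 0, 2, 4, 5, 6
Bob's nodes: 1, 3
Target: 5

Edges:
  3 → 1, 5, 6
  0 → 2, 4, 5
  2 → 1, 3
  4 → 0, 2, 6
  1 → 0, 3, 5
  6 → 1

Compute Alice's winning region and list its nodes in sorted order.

A0 = {5}
A1: add {0} — 0 (Alice) has 0→5.
A2: add {4} — 4 (Alice) has 4→0.
A3 = A2; e.g. 1 (Bob) can still go to 3. Fixed point.
Alice's winning region = {0, 4, 5}.

0, 4, 5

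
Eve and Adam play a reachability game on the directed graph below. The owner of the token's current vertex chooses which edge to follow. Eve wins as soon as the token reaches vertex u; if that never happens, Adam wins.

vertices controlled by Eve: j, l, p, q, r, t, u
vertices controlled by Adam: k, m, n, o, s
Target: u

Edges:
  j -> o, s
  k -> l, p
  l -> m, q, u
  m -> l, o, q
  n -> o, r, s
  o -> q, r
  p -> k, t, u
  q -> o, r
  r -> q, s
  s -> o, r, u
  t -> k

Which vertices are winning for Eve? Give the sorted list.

k, l, p, t, u

A0 = {u}
A1: add {l, p} — l (Eve) has l→u; p (Eve) has p→u.
A2: add {k} — k (Adam): all of {l, p} already in.
A3: add {t} — t (Eve) has t→k.
A4 = A3; e.g. j (Eve) has no edge into A3. Fixed point.
Eve's winning region = {k, l, p, t, u}.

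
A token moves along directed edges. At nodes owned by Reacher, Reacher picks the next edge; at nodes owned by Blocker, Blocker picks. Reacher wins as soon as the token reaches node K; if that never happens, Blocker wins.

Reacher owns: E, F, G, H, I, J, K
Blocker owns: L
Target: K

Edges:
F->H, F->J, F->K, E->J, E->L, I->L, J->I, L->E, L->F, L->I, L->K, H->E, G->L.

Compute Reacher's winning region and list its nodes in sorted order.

A0 = {K}
A1: add {F} — F (Reacher) has F→K.
A2 = A1; e.g. E (Reacher) has no edge into A1. Fixed point.
Reacher's winning region = {F, K}.

F, K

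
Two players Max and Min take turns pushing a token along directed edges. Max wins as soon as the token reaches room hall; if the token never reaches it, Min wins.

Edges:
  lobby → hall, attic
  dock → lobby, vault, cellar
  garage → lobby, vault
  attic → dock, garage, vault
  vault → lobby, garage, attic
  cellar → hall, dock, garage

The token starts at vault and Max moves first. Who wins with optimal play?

Track states (vertex, player-to-move).
A0 = {(hall,Max), (hall,Min)}
A1: add {(lobby,Max), (cellar,Max)}.
A2 = A1; e.g. (lobby,Min) stays out. (vault,Max) never enters ⇒ Min avoids the target.

Min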